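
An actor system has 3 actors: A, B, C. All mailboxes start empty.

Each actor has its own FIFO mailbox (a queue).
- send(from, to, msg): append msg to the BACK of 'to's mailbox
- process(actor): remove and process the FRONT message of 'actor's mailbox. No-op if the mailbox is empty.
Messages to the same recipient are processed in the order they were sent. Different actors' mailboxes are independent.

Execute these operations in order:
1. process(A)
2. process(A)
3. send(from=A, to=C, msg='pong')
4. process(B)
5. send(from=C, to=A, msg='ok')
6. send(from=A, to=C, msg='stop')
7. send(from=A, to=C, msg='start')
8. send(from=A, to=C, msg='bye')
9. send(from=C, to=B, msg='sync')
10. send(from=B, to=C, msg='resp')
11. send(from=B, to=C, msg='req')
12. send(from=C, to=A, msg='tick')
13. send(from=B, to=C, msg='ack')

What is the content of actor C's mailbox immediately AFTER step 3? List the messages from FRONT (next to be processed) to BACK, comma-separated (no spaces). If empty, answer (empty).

After 1 (process(A)): A:[] B:[] C:[]
After 2 (process(A)): A:[] B:[] C:[]
After 3 (send(from=A, to=C, msg='pong')): A:[] B:[] C:[pong]

pong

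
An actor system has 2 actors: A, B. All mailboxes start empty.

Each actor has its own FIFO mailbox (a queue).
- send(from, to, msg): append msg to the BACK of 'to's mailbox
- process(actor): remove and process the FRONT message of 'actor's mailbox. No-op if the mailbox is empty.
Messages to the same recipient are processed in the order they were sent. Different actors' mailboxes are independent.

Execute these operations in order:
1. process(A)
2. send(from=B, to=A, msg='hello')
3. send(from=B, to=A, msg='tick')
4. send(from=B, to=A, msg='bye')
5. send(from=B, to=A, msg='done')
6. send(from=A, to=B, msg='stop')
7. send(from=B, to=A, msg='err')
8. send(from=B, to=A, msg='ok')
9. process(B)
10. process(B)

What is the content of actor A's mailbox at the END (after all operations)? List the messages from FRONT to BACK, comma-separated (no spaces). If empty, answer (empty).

Answer: hello,tick,bye,done,err,ok

Derivation:
After 1 (process(A)): A:[] B:[]
After 2 (send(from=B, to=A, msg='hello')): A:[hello] B:[]
After 3 (send(from=B, to=A, msg='tick')): A:[hello,tick] B:[]
After 4 (send(from=B, to=A, msg='bye')): A:[hello,tick,bye] B:[]
After 5 (send(from=B, to=A, msg='done')): A:[hello,tick,bye,done] B:[]
After 6 (send(from=A, to=B, msg='stop')): A:[hello,tick,bye,done] B:[stop]
After 7 (send(from=B, to=A, msg='err')): A:[hello,tick,bye,done,err] B:[stop]
After 8 (send(from=B, to=A, msg='ok')): A:[hello,tick,bye,done,err,ok] B:[stop]
After 9 (process(B)): A:[hello,tick,bye,done,err,ok] B:[]
After 10 (process(B)): A:[hello,tick,bye,done,err,ok] B:[]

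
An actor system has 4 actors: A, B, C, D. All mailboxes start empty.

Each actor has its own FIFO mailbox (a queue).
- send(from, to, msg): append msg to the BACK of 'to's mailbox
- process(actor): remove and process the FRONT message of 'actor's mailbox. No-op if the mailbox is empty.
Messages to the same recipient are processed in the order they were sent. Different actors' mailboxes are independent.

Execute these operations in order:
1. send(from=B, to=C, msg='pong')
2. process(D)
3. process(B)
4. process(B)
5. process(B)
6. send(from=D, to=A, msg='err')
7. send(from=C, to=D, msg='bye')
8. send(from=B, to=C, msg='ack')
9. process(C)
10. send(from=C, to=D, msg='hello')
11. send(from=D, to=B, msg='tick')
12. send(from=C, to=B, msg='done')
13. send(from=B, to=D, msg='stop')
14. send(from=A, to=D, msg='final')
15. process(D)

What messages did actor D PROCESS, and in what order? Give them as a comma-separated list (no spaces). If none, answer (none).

After 1 (send(from=B, to=C, msg='pong')): A:[] B:[] C:[pong] D:[]
After 2 (process(D)): A:[] B:[] C:[pong] D:[]
After 3 (process(B)): A:[] B:[] C:[pong] D:[]
After 4 (process(B)): A:[] B:[] C:[pong] D:[]
After 5 (process(B)): A:[] B:[] C:[pong] D:[]
After 6 (send(from=D, to=A, msg='err')): A:[err] B:[] C:[pong] D:[]
After 7 (send(from=C, to=D, msg='bye')): A:[err] B:[] C:[pong] D:[bye]
After 8 (send(from=B, to=C, msg='ack')): A:[err] B:[] C:[pong,ack] D:[bye]
After 9 (process(C)): A:[err] B:[] C:[ack] D:[bye]
After 10 (send(from=C, to=D, msg='hello')): A:[err] B:[] C:[ack] D:[bye,hello]
After 11 (send(from=D, to=B, msg='tick')): A:[err] B:[tick] C:[ack] D:[bye,hello]
After 12 (send(from=C, to=B, msg='done')): A:[err] B:[tick,done] C:[ack] D:[bye,hello]
After 13 (send(from=B, to=D, msg='stop')): A:[err] B:[tick,done] C:[ack] D:[bye,hello,stop]
After 14 (send(from=A, to=D, msg='final')): A:[err] B:[tick,done] C:[ack] D:[bye,hello,stop,final]
After 15 (process(D)): A:[err] B:[tick,done] C:[ack] D:[hello,stop,final]

Answer: bye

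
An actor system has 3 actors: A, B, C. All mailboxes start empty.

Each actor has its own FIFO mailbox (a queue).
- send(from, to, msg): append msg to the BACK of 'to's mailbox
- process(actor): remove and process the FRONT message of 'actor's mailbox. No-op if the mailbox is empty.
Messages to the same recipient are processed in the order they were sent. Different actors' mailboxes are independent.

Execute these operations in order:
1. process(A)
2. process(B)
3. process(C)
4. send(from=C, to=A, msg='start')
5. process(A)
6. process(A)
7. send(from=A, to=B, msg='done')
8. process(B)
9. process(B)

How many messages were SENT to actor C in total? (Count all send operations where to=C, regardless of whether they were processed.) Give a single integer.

Answer: 0

Derivation:
After 1 (process(A)): A:[] B:[] C:[]
After 2 (process(B)): A:[] B:[] C:[]
After 3 (process(C)): A:[] B:[] C:[]
After 4 (send(from=C, to=A, msg='start')): A:[start] B:[] C:[]
After 5 (process(A)): A:[] B:[] C:[]
After 6 (process(A)): A:[] B:[] C:[]
After 7 (send(from=A, to=B, msg='done')): A:[] B:[done] C:[]
After 8 (process(B)): A:[] B:[] C:[]
After 9 (process(B)): A:[] B:[] C:[]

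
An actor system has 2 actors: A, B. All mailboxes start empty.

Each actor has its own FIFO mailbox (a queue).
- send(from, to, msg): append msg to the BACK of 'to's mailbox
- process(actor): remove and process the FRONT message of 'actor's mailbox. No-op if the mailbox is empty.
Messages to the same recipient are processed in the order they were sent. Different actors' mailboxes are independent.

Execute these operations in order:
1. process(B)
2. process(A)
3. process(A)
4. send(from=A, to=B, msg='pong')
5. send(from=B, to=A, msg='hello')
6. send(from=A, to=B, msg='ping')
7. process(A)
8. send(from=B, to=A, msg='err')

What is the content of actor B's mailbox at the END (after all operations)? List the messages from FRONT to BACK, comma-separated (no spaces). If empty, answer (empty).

Answer: pong,ping

Derivation:
After 1 (process(B)): A:[] B:[]
After 2 (process(A)): A:[] B:[]
After 3 (process(A)): A:[] B:[]
After 4 (send(from=A, to=B, msg='pong')): A:[] B:[pong]
After 5 (send(from=B, to=A, msg='hello')): A:[hello] B:[pong]
After 6 (send(from=A, to=B, msg='ping')): A:[hello] B:[pong,ping]
After 7 (process(A)): A:[] B:[pong,ping]
After 8 (send(from=B, to=A, msg='err')): A:[err] B:[pong,ping]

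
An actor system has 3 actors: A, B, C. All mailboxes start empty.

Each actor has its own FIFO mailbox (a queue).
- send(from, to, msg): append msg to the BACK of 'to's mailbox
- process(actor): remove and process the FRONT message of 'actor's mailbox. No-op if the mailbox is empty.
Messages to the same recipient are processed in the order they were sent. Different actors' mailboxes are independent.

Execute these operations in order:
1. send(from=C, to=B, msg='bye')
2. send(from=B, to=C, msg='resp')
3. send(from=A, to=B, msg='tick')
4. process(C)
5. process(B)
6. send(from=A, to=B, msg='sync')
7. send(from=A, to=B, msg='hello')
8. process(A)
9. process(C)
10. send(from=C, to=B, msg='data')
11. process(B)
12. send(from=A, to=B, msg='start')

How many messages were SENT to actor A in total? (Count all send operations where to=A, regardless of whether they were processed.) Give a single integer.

Answer: 0

Derivation:
After 1 (send(from=C, to=B, msg='bye')): A:[] B:[bye] C:[]
After 2 (send(from=B, to=C, msg='resp')): A:[] B:[bye] C:[resp]
After 3 (send(from=A, to=B, msg='tick')): A:[] B:[bye,tick] C:[resp]
After 4 (process(C)): A:[] B:[bye,tick] C:[]
After 5 (process(B)): A:[] B:[tick] C:[]
After 6 (send(from=A, to=B, msg='sync')): A:[] B:[tick,sync] C:[]
After 7 (send(from=A, to=B, msg='hello')): A:[] B:[tick,sync,hello] C:[]
After 8 (process(A)): A:[] B:[tick,sync,hello] C:[]
After 9 (process(C)): A:[] B:[tick,sync,hello] C:[]
After 10 (send(from=C, to=B, msg='data')): A:[] B:[tick,sync,hello,data] C:[]
After 11 (process(B)): A:[] B:[sync,hello,data] C:[]
After 12 (send(from=A, to=B, msg='start')): A:[] B:[sync,hello,data,start] C:[]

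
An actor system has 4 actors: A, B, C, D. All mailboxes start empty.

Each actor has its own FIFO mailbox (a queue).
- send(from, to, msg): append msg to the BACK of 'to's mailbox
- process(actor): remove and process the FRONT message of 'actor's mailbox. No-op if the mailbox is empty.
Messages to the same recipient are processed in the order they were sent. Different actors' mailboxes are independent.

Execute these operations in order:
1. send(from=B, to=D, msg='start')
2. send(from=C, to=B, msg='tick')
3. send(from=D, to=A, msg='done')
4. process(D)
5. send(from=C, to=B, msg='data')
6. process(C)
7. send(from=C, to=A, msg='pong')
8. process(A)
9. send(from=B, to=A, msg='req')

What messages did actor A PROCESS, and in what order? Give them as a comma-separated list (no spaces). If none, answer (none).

Answer: done

Derivation:
After 1 (send(from=B, to=D, msg='start')): A:[] B:[] C:[] D:[start]
After 2 (send(from=C, to=B, msg='tick')): A:[] B:[tick] C:[] D:[start]
After 3 (send(from=D, to=A, msg='done')): A:[done] B:[tick] C:[] D:[start]
After 4 (process(D)): A:[done] B:[tick] C:[] D:[]
After 5 (send(from=C, to=B, msg='data')): A:[done] B:[tick,data] C:[] D:[]
After 6 (process(C)): A:[done] B:[tick,data] C:[] D:[]
After 7 (send(from=C, to=A, msg='pong')): A:[done,pong] B:[tick,data] C:[] D:[]
After 8 (process(A)): A:[pong] B:[tick,data] C:[] D:[]
After 9 (send(from=B, to=A, msg='req')): A:[pong,req] B:[tick,data] C:[] D:[]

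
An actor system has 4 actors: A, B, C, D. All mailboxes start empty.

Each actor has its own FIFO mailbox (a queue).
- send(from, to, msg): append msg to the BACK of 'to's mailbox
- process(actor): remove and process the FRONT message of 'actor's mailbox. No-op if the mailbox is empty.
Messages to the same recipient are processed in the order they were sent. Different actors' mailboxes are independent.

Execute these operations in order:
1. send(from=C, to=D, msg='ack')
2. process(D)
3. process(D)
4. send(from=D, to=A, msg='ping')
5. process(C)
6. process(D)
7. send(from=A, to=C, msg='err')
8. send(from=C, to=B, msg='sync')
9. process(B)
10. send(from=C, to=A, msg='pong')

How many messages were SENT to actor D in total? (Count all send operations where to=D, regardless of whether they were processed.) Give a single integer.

Answer: 1

Derivation:
After 1 (send(from=C, to=D, msg='ack')): A:[] B:[] C:[] D:[ack]
After 2 (process(D)): A:[] B:[] C:[] D:[]
After 3 (process(D)): A:[] B:[] C:[] D:[]
After 4 (send(from=D, to=A, msg='ping')): A:[ping] B:[] C:[] D:[]
After 5 (process(C)): A:[ping] B:[] C:[] D:[]
After 6 (process(D)): A:[ping] B:[] C:[] D:[]
After 7 (send(from=A, to=C, msg='err')): A:[ping] B:[] C:[err] D:[]
After 8 (send(from=C, to=B, msg='sync')): A:[ping] B:[sync] C:[err] D:[]
After 9 (process(B)): A:[ping] B:[] C:[err] D:[]
After 10 (send(from=C, to=A, msg='pong')): A:[ping,pong] B:[] C:[err] D:[]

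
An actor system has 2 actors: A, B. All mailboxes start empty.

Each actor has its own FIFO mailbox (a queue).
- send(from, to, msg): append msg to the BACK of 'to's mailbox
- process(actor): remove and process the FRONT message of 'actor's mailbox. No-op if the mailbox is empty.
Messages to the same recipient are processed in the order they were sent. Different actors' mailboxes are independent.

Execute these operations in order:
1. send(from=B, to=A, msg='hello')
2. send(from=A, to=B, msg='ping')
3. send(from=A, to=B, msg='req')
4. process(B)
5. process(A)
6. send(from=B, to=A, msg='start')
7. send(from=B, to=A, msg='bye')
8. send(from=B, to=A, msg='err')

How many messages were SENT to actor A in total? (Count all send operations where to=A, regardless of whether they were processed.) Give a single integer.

After 1 (send(from=B, to=A, msg='hello')): A:[hello] B:[]
After 2 (send(from=A, to=B, msg='ping')): A:[hello] B:[ping]
After 3 (send(from=A, to=B, msg='req')): A:[hello] B:[ping,req]
After 4 (process(B)): A:[hello] B:[req]
After 5 (process(A)): A:[] B:[req]
After 6 (send(from=B, to=A, msg='start')): A:[start] B:[req]
After 7 (send(from=B, to=A, msg='bye')): A:[start,bye] B:[req]
After 8 (send(from=B, to=A, msg='err')): A:[start,bye,err] B:[req]

Answer: 4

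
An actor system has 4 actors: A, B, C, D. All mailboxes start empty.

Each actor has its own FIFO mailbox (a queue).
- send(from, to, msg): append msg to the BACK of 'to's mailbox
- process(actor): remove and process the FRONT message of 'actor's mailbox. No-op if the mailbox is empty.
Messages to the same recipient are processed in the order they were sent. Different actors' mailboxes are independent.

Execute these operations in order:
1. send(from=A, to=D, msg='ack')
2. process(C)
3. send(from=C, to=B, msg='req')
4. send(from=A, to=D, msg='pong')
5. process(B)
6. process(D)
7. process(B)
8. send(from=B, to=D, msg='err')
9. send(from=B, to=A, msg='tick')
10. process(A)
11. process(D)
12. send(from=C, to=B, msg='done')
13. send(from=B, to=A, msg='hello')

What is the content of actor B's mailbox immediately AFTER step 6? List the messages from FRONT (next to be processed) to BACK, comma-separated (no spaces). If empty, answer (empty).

After 1 (send(from=A, to=D, msg='ack')): A:[] B:[] C:[] D:[ack]
After 2 (process(C)): A:[] B:[] C:[] D:[ack]
After 3 (send(from=C, to=B, msg='req')): A:[] B:[req] C:[] D:[ack]
After 4 (send(from=A, to=D, msg='pong')): A:[] B:[req] C:[] D:[ack,pong]
After 5 (process(B)): A:[] B:[] C:[] D:[ack,pong]
After 6 (process(D)): A:[] B:[] C:[] D:[pong]

(empty)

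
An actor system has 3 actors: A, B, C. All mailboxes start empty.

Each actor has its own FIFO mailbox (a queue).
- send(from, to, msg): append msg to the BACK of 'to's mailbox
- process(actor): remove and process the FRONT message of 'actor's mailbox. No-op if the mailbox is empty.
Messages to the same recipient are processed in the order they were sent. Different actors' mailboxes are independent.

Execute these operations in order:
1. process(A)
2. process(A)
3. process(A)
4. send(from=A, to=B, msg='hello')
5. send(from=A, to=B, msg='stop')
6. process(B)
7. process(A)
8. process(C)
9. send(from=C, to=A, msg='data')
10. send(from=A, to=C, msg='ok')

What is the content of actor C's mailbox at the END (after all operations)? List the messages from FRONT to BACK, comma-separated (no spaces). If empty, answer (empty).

After 1 (process(A)): A:[] B:[] C:[]
After 2 (process(A)): A:[] B:[] C:[]
After 3 (process(A)): A:[] B:[] C:[]
After 4 (send(from=A, to=B, msg='hello')): A:[] B:[hello] C:[]
After 5 (send(from=A, to=B, msg='stop')): A:[] B:[hello,stop] C:[]
After 6 (process(B)): A:[] B:[stop] C:[]
After 7 (process(A)): A:[] B:[stop] C:[]
After 8 (process(C)): A:[] B:[stop] C:[]
After 9 (send(from=C, to=A, msg='data')): A:[data] B:[stop] C:[]
After 10 (send(from=A, to=C, msg='ok')): A:[data] B:[stop] C:[ok]

Answer: ok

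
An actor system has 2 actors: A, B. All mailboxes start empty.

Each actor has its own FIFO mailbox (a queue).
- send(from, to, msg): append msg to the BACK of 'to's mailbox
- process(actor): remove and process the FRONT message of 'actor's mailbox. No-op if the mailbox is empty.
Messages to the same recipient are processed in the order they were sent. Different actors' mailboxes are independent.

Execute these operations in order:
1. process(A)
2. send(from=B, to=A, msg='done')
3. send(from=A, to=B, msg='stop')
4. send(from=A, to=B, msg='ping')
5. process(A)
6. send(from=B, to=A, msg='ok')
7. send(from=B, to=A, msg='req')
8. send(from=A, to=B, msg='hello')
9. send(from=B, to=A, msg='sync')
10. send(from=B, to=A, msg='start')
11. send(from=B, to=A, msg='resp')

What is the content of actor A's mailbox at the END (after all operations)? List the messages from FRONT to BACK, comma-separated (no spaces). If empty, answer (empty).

After 1 (process(A)): A:[] B:[]
After 2 (send(from=B, to=A, msg='done')): A:[done] B:[]
After 3 (send(from=A, to=B, msg='stop')): A:[done] B:[stop]
After 4 (send(from=A, to=B, msg='ping')): A:[done] B:[stop,ping]
After 5 (process(A)): A:[] B:[stop,ping]
After 6 (send(from=B, to=A, msg='ok')): A:[ok] B:[stop,ping]
After 7 (send(from=B, to=A, msg='req')): A:[ok,req] B:[stop,ping]
After 8 (send(from=A, to=B, msg='hello')): A:[ok,req] B:[stop,ping,hello]
After 9 (send(from=B, to=A, msg='sync')): A:[ok,req,sync] B:[stop,ping,hello]
After 10 (send(from=B, to=A, msg='start')): A:[ok,req,sync,start] B:[stop,ping,hello]
After 11 (send(from=B, to=A, msg='resp')): A:[ok,req,sync,start,resp] B:[stop,ping,hello]

Answer: ok,req,sync,start,resp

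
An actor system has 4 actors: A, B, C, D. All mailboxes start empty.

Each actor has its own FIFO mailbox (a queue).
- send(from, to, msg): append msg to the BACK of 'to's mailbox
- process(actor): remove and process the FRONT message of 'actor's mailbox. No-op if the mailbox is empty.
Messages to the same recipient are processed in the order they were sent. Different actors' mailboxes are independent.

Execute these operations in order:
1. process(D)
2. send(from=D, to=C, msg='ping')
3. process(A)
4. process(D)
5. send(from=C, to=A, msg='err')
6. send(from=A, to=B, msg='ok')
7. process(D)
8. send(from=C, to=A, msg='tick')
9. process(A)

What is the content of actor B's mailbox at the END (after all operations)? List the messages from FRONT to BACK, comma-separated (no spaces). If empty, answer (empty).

Answer: ok

Derivation:
After 1 (process(D)): A:[] B:[] C:[] D:[]
After 2 (send(from=D, to=C, msg='ping')): A:[] B:[] C:[ping] D:[]
After 3 (process(A)): A:[] B:[] C:[ping] D:[]
After 4 (process(D)): A:[] B:[] C:[ping] D:[]
After 5 (send(from=C, to=A, msg='err')): A:[err] B:[] C:[ping] D:[]
After 6 (send(from=A, to=B, msg='ok')): A:[err] B:[ok] C:[ping] D:[]
After 7 (process(D)): A:[err] B:[ok] C:[ping] D:[]
After 8 (send(from=C, to=A, msg='tick')): A:[err,tick] B:[ok] C:[ping] D:[]
After 9 (process(A)): A:[tick] B:[ok] C:[ping] D:[]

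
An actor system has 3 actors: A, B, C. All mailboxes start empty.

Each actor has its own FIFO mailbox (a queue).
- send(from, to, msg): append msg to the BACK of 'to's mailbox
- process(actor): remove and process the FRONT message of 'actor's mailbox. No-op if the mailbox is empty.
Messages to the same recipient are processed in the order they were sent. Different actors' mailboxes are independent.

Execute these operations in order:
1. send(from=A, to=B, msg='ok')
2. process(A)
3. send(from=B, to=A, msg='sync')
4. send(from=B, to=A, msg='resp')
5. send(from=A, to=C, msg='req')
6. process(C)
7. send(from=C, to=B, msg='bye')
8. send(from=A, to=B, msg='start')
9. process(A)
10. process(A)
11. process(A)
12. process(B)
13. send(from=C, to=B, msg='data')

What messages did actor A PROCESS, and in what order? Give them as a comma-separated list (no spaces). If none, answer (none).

After 1 (send(from=A, to=B, msg='ok')): A:[] B:[ok] C:[]
After 2 (process(A)): A:[] B:[ok] C:[]
After 3 (send(from=B, to=A, msg='sync')): A:[sync] B:[ok] C:[]
After 4 (send(from=B, to=A, msg='resp')): A:[sync,resp] B:[ok] C:[]
After 5 (send(from=A, to=C, msg='req')): A:[sync,resp] B:[ok] C:[req]
After 6 (process(C)): A:[sync,resp] B:[ok] C:[]
After 7 (send(from=C, to=B, msg='bye')): A:[sync,resp] B:[ok,bye] C:[]
After 8 (send(from=A, to=B, msg='start')): A:[sync,resp] B:[ok,bye,start] C:[]
After 9 (process(A)): A:[resp] B:[ok,bye,start] C:[]
After 10 (process(A)): A:[] B:[ok,bye,start] C:[]
After 11 (process(A)): A:[] B:[ok,bye,start] C:[]
After 12 (process(B)): A:[] B:[bye,start] C:[]
After 13 (send(from=C, to=B, msg='data')): A:[] B:[bye,start,data] C:[]

Answer: sync,resp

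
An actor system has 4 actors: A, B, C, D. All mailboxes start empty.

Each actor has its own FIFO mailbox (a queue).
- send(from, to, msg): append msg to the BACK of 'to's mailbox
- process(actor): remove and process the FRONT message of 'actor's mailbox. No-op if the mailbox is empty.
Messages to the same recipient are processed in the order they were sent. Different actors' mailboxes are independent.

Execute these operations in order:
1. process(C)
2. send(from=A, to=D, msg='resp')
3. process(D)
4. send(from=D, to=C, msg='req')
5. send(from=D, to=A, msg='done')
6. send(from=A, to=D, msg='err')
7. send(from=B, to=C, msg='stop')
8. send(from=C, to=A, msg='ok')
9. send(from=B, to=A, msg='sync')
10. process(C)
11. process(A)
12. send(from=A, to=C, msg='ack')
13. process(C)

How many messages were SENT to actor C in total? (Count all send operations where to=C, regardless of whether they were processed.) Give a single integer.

Answer: 3

Derivation:
After 1 (process(C)): A:[] B:[] C:[] D:[]
After 2 (send(from=A, to=D, msg='resp')): A:[] B:[] C:[] D:[resp]
After 3 (process(D)): A:[] B:[] C:[] D:[]
After 4 (send(from=D, to=C, msg='req')): A:[] B:[] C:[req] D:[]
After 5 (send(from=D, to=A, msg='done')): A:[done] B:[] C:[req] D:[]
After 6 (send(from=A, to=D, msg='err')): A:[done] B:[] C:[req] D:[err]
After 7 (send(from=B, to=C, msg='stop')): A:[done] B:[] C:[req,stop] D:[err]
After 8 (send(from=C, to=A, msg='ok')): A:[done,ok] B:[] C:[req,stop] D:[err]
After 9 (send(from=B, to=A, msg='sync')): A:[done,ok,sync] B:[] C:[req,stop] D:[err]
After 10 (process(C)): A:[done,ok,sync] B:[] C:[stop] D:[err]
After 11 (process(A)): A:[ok,sync] B:[] C:[stop] D:[err]
After 12 (send(from=A, to=C, msg='ack')): A:[ok,sync] B:[] C:[stop,ack] D:[err]
After 13 (process(C)): A:[ok,sync] B:[] C:[ack] D:[err]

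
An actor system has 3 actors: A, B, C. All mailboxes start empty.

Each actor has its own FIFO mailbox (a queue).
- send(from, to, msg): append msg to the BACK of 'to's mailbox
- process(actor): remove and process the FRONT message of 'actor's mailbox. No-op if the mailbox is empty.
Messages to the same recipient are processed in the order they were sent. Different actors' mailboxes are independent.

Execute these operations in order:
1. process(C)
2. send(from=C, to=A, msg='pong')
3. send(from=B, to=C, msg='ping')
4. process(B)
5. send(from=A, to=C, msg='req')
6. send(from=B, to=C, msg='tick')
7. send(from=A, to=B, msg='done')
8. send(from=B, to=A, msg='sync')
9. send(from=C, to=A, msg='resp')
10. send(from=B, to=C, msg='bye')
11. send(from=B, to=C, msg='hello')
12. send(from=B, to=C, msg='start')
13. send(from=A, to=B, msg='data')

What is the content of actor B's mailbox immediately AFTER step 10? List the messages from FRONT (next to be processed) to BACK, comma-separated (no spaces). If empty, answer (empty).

After 1 (process(C)): A:[] B:[] C:[]
After 2 (send(from=C, to=A, msg='pong')): A:[pong] B:[] C:[]
After 3 (send(from=B, to=C, msg='ping')): A:[pong] B:[] C:[ping]
After 4 (process(B)): A:[pong] B:[] C:[ping]
After 5 (send(from=A, to=C, msg='req')): A:[pong] B:[] C:[ping,req]
After 6 (send(from=B, to=C, msg='tick')): A:[pong] B:[] C:[ping,req,tick]
After 7 (send(from=A, to=B, msg='done')): A:[pong] B:[done] C:[ping,req,tick]
After 8 (send(from=B, to=A, msg='sync')): A:[pong,sync] B:[done] C:[ping,req,tick]
After 9 (send(from=C, to=A, msg='resp')): A:[pong,sync,resp] B:[done] C:[ping,req,tick]
After 10 (send(from=B, to=C, msg='bye')): A:[pong,sync,resp] B:[done] C:[ping,req,tick,bye]

done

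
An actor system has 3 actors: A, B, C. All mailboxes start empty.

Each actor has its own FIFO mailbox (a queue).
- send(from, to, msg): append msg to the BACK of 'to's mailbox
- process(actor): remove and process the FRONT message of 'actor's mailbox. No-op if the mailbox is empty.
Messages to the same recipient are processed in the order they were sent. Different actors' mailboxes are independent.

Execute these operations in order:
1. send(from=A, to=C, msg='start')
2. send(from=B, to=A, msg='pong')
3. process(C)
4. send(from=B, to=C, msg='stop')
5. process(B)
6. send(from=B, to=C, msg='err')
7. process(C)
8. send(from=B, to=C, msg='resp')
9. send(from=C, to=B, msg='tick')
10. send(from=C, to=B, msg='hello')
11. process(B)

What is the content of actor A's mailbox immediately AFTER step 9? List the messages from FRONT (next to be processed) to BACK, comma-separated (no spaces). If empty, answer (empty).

After 1 (send(from=A, to=C, msg='start')): A:[] B:[] C:[start]
After 2 (send(from=B, to=A, msg='pong')): A:[pong] B:[] C:[start]
After 3 (process(C)): A:[pong] B:[] C:[]
After 4 (send(from=B, to=C, msg='stop')): A:[pong] B:[] C:[stop]
After 5 (process(B)): A:[pong] B:[] C:[stop]
After 6 (send(from=B, to=C, msg='err')): A:[pong] B:[] C:[stop,err]
After 7 (process(C)): A:[pong] B:[] C:[err]
After 8 (send(from=B, to=C, msg='resp')): A:[pong] B:[] C:[err,resp]
After 9 (send(from=C, to=B, msg='tick')): A:[pong] B:[tick] C:[err,resp]

pong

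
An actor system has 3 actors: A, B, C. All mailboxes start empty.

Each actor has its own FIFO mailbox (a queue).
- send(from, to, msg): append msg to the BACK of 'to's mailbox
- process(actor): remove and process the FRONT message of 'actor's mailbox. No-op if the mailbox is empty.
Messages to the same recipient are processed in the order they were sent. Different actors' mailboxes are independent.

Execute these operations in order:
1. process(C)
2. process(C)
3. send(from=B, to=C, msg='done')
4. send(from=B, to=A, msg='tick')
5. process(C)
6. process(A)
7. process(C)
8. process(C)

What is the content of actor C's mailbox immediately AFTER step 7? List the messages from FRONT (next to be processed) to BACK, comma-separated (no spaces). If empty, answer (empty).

After 1 (process(C)): A:[] B:[] C:[]
After 2 (process(C)): A:[] B:[] C:[]
After 3 (send(from=B, to=C, msg='done')): A:[] B:[] C:[done]
After 4 (send(from=B, to=A, msg='tick')): A:[tick] B:[] C:[done]
After 5 (process(C)): A:[tick] B:[] C:[]
After 6 (process(A)): A:[] B:[] C:[]
After 7 (process(C)): A:[] B:[] C:[]

(empty)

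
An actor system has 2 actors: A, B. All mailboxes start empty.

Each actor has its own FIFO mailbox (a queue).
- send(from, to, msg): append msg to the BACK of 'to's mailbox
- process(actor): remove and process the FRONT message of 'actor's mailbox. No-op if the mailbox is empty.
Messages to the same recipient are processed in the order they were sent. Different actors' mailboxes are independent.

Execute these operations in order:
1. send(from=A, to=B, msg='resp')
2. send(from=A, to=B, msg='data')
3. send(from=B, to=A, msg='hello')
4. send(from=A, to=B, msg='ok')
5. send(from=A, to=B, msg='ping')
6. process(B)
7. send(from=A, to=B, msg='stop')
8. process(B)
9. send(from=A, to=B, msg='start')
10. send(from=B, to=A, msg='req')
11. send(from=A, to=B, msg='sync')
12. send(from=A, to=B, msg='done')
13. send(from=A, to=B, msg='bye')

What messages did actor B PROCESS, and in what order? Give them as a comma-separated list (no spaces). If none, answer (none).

Answer: resp,data

Derivation:
After 1 (send(from=A, to=B, msg='resp')): A:[] B:[resp]
After 2 (send(from=A, to=B, msg='data')): A:[] B:[resp,data]
After 3 (send(from=B, to=A, msg='hello')): A:[hello] B:[resp,data]
After 4 (send(from=A, to=B, msg='ok')): A:[hello] B:[resp,data,ok]
After 5 (send(from=A, to=B, msg='ping')): A:[hello] B:[resp,data,ok,ping]
After 6 (process(B)): A:[hello] B:[data,ok,ping]
After 7 (send(from=A, to=B, msg='stop')): A:[hello] B:[data,ok,ping,stop]
After 8 (process(B)): A:[hello] B:[ok,ping,stop]
After 9 (send(from=A, to=B, msg='start')): A:[hello] B:[ok,ping,stop,start]
After 10 (send(from=B, to=A, msg='req')): A:[hello,req] B:[ok,ping,stop,start]
After 11 (send(from=A, to=B, msg='sync')): A:[hello,req] B:[ok,ping,stop,start,sync]
After 12 (send(from=A, to=B, msg='done')): A:[hello,req] B:[ok,ping,stop,start,sync,done]
After 13 (send(from=A, to=B, msg='bye')): A:[hello,req] B:[ok,ping,stop,start,sync,done,bye]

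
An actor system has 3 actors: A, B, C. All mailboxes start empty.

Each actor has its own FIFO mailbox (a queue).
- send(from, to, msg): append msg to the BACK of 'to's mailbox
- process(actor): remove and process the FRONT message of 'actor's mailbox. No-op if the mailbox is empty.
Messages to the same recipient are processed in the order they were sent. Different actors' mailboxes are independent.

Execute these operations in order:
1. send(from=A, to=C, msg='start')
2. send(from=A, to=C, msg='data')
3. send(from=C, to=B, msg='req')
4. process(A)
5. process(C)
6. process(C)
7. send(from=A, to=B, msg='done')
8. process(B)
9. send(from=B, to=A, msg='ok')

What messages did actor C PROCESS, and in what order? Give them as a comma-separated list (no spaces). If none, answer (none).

Answer: start,data

Derivation:
After 1 (send(from=A, to=C, msg='start')): A:[] B:[] C:[start]
After 2 (send(from=A, to=C, msg='data')): A:[] B:[] C:[start,data]
After 3 (send(from=C, to=B, msg='req')): A:[] B:[req] C:[start,data]
After 4 (process(A)): A:[] B:[req] C:[start,data]
After 5 (process(C)): A:[] B:[req] C:[data]
After 6 (process(C)): A:[] B:[req] C:[]
After 7 (send(from=A, to=B, msg='done')): A:[] B:[req,done] C:[]
After 8 (process(B)): A:[] B:[done] C:[]
After 9 (send(from=B, to=A, msg='ok')): A:[ok] B:[done] C:[]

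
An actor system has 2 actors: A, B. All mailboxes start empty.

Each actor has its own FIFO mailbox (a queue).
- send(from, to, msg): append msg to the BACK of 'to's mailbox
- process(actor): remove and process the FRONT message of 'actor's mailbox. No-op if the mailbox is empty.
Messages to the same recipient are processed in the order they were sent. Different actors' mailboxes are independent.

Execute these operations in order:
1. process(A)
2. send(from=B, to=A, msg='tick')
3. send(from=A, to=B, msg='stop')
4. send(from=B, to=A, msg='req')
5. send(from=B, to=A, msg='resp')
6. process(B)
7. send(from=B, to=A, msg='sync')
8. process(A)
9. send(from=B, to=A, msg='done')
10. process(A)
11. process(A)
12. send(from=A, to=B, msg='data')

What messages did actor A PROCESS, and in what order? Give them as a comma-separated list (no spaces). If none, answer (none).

Answer: tick,req,resp

Derivation:
After 1 (process(A)): A:[] B:[]
After 2 (send(from=B, to=A, msg='tick')): A:[tick] B:[]
After 3 (send(from=A, to=B, msg='stop')): A:[tick] B:[stop]
After 4 (send(from=B, to=A, msg='req')): A:[tick,req] B:[stop]
After 5 (send(from=B, to=A, msg='resp')): A:[tick,req,resp] B:[stop]
After 6 (process(B)): A:[tick,req,resp] B:[]
After 7 (send(from=B, to=A, msg='sync')): A:[tick,req,resp,sync] B:[]
After 8 (process(A)): A:[req,resp,sync] B:[]
After 9 (send(from=B, to=A, msg='done')): A:[req,resp,sync,done] B:[]
After 10 (process(A)): A:[resp,sync,done] B:[]
After 11 (process(A)): A:[sync,done] B:[]
After 12 (send(from=A, to=B, msg='data')): A:[sync,done] B:[data]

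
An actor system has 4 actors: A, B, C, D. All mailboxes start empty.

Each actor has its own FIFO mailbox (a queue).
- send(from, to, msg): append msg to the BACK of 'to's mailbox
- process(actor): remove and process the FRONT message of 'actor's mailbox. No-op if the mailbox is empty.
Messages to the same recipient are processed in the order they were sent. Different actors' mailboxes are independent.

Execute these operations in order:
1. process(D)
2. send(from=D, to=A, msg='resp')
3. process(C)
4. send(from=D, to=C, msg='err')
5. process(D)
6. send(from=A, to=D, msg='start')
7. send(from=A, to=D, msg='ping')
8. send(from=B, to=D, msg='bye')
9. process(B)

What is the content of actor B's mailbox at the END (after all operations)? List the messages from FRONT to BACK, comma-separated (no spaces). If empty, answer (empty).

Answer: (empty)

Derivation:
After 1 (process(D)): A:[] B:[] C:[] D:[]
After 2 (send(from=D, to=A, msg='resp')): A:[resp] B:[] C:[] D:[]
After 3 (process(C)): A:[resp] B:[] C:[] D:[]
After 4 (send(from=D, to=C, msg='err')): A:[resp] B:[] C:[err] D:[]
After 5 (process(D)): A:[resp] B:[] C:[err] D:[]
After 6 (send(from=A, to=D, msg='start')): A:[resp] B:[] C:[err] D:[start]
After 7 (send(from=A, to=D, msg='ping')): A:[resp] B:[] C:[err] D:[start,ping]
After 8 (send(from=B, to=D, msg='bye')): A:[resp] B:[] C:[err] D:[start,ping,bye]
After 9 (process(B)): A:[resp] B:[] C:[err] D:[start,ping,bye]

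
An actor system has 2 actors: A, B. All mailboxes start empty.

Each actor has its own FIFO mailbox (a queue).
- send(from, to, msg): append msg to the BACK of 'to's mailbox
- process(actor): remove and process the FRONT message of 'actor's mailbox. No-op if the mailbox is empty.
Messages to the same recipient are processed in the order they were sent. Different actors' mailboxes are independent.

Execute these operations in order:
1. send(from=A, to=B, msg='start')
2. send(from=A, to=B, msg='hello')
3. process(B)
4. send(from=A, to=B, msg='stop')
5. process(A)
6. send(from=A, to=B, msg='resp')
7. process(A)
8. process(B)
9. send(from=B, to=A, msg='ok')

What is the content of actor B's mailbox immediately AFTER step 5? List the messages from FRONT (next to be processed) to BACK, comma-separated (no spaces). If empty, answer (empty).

After 1 (send(from=A, to=B, msg='start')): A:[] B:[start]
After 2 (send(from=A, to=B, msg='hello')): A:[] B:[start,hello]
After 3 (process(B)): A:[] B:[hello]
After 4 (send(from=A, to=B, msg='stop')): A:[] B:[hello,stop]
After 5 (process(A)): A:[] B:[hello,stop]

hello,stop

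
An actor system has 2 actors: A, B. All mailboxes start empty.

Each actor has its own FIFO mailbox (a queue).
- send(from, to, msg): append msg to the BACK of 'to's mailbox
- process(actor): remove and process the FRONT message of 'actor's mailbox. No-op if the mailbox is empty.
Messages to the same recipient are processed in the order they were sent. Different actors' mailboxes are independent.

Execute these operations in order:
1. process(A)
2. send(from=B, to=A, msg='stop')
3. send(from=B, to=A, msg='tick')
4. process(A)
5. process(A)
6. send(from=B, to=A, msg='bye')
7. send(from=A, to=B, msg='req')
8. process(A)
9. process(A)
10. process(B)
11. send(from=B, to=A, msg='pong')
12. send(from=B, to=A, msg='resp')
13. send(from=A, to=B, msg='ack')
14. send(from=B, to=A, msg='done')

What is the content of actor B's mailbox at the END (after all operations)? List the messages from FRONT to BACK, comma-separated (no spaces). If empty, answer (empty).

After 1 (process(A)): A:[] B:[]
After 2 (send(from=B, to=A, msg='stop')): A:[stop] B:[]
After 3 (send(from=B, to=A, msg='tick')): A:[stop,tick] B:[]
After 4 (process(A)): A:[tick] B:[]
After 5 (process(A)): A:[] B:[]
After 6 (send(from=B, to=A, msg='bye')): A:[bye] B:[]
After 7 (send(from=A, to=B, msg='req')): A:[bye] B:[req]
After 8 (process(A)): A:[] B:[req]
After 9 (process(A)): A:[] B:[req]
After 10 (process(B)): A:[] B:[]
After 11 (send(from=B, to=A, msg='pong')): A:[pong] B:[]
After 12 (send(from=B, to=A, msg='resp')): A:[pong,resp] B:[]
After 13 (send(from=A, to=B, msg='ack')): A:[pong,resp] B:[ack]
After 14 (send(from=B, to=A, msg='done')): A:[pong,resp,done] B:[ack]

Answer: ack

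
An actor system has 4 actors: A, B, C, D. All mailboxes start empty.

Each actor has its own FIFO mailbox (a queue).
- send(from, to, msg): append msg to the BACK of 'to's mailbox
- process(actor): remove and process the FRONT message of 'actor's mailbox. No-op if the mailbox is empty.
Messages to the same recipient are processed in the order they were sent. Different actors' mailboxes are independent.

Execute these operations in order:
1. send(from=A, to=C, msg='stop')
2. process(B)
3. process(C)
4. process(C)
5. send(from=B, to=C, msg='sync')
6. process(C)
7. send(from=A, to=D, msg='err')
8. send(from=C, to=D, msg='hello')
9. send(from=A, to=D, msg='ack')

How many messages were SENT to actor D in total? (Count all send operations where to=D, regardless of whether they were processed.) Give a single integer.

Answer: 3

Derivation:
After 1 (send(from=A, to=C, msg='stop')): A:[] B:[] C:[stop] D:[]
After 2 (process(B)): A:[] B:[] C:[stop] D:[]
After 3 (process(C)): A:[] B:[] C:[] D:[]
After 4 (process(C)): A:[] B:[] C:[] D:[]
After 5 (send(from=B, to=C, msg='sync')): A:[] B:[] C:[sync] D:[]
After 6 (process(C)): A:[] B:[] C:[] D:[]
After 7 (send(from=A, to=D, msg='err')): A:[] B:[] C:[] D:[err]
After 8 (send(from=C, to=D, msg='hello')): A:[] B:[] C:[] D:[err,hello]
After 9 (send(from=A, to=D, msg='ack')): A:[] B:[] C:[] D:[err,hello,ack]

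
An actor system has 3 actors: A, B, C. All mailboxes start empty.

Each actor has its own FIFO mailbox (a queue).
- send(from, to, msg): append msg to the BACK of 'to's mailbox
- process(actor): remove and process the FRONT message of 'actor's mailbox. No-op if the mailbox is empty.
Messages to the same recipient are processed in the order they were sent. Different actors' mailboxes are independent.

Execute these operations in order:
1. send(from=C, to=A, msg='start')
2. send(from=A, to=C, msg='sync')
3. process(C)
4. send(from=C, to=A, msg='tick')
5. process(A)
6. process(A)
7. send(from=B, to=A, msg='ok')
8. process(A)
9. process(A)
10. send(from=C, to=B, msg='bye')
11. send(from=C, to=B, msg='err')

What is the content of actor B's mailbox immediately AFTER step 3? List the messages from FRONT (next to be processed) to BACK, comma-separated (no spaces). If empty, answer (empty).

After 1 (send(from=C, to=A, msg='start')): A:[start] B:[] C:[]
After 2 (send(from=A, to=C, msg='sync')): A:[start] B:[] C:[sync]
After 3 (process(C)): A:[start] B:[] C:[]

(empty)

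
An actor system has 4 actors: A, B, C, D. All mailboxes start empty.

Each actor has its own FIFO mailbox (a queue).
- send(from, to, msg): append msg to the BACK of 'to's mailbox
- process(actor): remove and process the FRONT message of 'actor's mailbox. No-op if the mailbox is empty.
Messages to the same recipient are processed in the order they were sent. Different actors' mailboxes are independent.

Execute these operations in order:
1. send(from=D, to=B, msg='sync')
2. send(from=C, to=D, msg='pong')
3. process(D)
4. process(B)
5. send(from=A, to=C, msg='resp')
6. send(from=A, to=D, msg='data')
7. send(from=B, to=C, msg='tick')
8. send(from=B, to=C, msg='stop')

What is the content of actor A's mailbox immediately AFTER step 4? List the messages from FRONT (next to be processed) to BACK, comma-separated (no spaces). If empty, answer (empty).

After 1 (send(from=D, to=B, msg='sync')): A:[] B:[sync] C:[] D:[]
After 2 (send(from=C, to=D, msg='pong')): A:[] B:[sync] C:[] D:[pong]
After 3 (process(D)): A:[] B:[sync] C:[] D:[]
After 4 (process(B)): A:[] B:[] C:[] D:[]

(empty)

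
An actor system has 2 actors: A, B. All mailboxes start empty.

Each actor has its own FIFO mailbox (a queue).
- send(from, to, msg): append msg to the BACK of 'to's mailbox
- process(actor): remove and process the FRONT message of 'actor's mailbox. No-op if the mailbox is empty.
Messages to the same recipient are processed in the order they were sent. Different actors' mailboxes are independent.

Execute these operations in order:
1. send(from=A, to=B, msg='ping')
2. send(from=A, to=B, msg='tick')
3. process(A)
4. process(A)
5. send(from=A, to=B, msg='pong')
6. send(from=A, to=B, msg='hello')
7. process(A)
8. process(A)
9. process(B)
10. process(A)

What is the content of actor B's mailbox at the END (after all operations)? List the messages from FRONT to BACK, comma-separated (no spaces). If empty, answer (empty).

Answer: tick,pong,hello

Derivation:
After 1 (send(from=A, to=B, msg='ping')): A:[] B:[ping]
After 2 (send(from=A, to=B, msg='tick')): A:[] B:[ping,tick]
After 3 (process(A)): A:[] B:[ping,tick]
After 4 (process(A)): A:[] B:[ping,tick]
After 5 (send(from=A, to=B, msg='pong')): A:[] B:[ping,tick,pong]
After 6 (send(from=A, to=B, msg='hello')): A:[] B:[ping,tick,pong,hello]
After 7 (process(A)): A:[] B:[ping,tick,pong,hello]
After 8 (process(A)): A:[] B:[ping,tick,pong,hello]
After 9 (process(B)): A:[] B:[tick,pong,hello]
After 10 (process(A)): A:[] B:[tick,pong,hello]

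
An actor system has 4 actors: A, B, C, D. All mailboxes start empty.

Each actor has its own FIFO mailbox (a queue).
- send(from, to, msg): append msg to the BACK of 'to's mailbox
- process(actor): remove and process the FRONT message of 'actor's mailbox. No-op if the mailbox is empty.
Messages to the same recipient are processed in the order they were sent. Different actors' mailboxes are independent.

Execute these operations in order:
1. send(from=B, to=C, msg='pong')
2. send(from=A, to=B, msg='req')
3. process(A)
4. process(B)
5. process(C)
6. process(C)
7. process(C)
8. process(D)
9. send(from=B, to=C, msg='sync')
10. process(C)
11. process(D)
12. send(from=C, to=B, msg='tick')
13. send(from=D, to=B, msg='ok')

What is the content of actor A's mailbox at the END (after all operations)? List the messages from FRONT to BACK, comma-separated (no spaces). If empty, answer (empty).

After 1 (send(from=B, to=C, msg='pong')): A:[] B:[] C:[pong] D:[]
After 2 (send(from=A, to=B, msg='req')): A:[] B:[req] C:[pong] D:[]
After 3 (process(A)): A:[] B:[req] C:[pong] D:[]
After 4 (process(B)): A:[] B:[] C:[pong] D:[]
After 5 (process(C)): A:[] B:[] C:[] D:[]
After 6 (process(C)): A:[] B:[] C:[] D:[]
After 7 (process(C)): A:[] B:[] C:[] D:[]
After 8 (process(D)): A:[] B:[] C:[] D:[]
After 9 (send(from=B, to=C, msg='sync')): A:[] B:[] C:[sync] D:[]
After 10 (process(C)): A:[] B:[] C:[] D:[]
After 11 (process(D)): A:[] B:[] C:[] D:[]
After 12 (send(from=C, to=B, msg='tick')): A:[] B:[tick] C:[] D:[]
After 13 (send(from=D, to=B, msg='ok')): A:[] B:[tick,ok] C:[] D:[]

Answer: (empty)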